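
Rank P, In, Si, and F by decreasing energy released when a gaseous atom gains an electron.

F, Si, P, In

Atoms with high Z_eff and room in the valence shell (especially the halogens) have the most exothermic electron affinities.
These span different periods and groups, so the two trends combine.
P > In: relative to In, both the across-period and down-group shifts push P's electron affinity up.
Si > P: this pair runs against the simple trend — see the exception note.
F > Si: both effects reinforce here, so F is clearly the higher of the two.
Note the exception: Si has a higher electron affinity than P, contrary to the simple trend — adding an electron to P's half-filled 3p³ is unfavourable, so Si (3p²) has the more exothermic EA.
Approximate values (kJ/mol): F 328, Si 134, P 72, In 29.
So from highest to lowest: F > Si > P > In.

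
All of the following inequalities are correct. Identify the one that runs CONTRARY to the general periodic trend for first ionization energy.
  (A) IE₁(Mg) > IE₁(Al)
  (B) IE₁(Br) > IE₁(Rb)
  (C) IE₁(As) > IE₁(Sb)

The general trend: first ionization energy increases across a period and decreases down a group.
(A) Mg (period 3, group 2) vs Al (period 3, group 13): the stated order contradicts the simple trend.
(B) Br (period 4, group 17) vs Rb (period 5, group 1): the stated order agrees with the simple trend.
(C) As (period 4, group 15) vs Sb (period 5, group 15): the stated order agrees with the simple trend.
The exception is (A): Al's single 3p electron is easier to remove than one from Mg's filled 3s².

(A)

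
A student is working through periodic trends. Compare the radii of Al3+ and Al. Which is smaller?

Al3+

Forming Al3+ removes 3 electrons from Al. Fewer electrons for the same nuclear charge means less shielding and a higher Z_eff on the remaining electrons, and for main-group metals the entire outer shell is lost.
A cation is smaller than its parent atom: Al3+ < Al.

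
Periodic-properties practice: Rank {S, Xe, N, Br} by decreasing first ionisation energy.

N > Xe > Br > S

IE₁ increases left→right with effective nuclear charge and decreases top→bottom as the valence shell moves farther out.
A diagonal step moves right (one effect) and down (the opposite effect) at once.
Br > S: the two effects oppose for this pair; the across-period effect wins (1140 vs 1000 kJ/mol).
Xe > Br: period and group pull opposite ways; the across-period shift dominates (1170 vs 1140 kJ/mol).
N > Xe: the two effects oppose for this pair; the down-group effect wins (1402 vs 1170 kJ/mol).
Approximate values (kJ/mol): N 1402, S 1000, Br 1140, Xe 1170.
So from highest to lowest: N > Xe > Br > S.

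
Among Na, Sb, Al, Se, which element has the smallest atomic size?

Se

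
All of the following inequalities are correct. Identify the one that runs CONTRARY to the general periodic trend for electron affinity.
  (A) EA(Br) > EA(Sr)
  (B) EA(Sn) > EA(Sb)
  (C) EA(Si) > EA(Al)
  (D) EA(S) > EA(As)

(B)

The general trend: electron affinity increases across a period and decreases down a group.
(A) Br (period 4, group 17) vs Sr (period 5, group 2): the stated order agrees with the simple trend.
(B) Sn (period 5, group 14) vs Sb (period 5, group 15): the stated order contradicts the simple trend.
(C) Si (period 3, group 14) vs Al (period 3, group 13): the stated order agrees with the simple trend.
(D) S (period 3, group 16) vs As (period 4, group 15): the stated order agrees with the simple trend.
The exception is (B): adding an electron to Sb's half-filled 5p³ is unfavourable, so Sn has the more exothermic EA.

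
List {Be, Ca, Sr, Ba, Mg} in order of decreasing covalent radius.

Ba > Sr > Ca > Mg > Be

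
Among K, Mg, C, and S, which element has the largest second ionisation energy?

IE_2 is the cost of taking one more electron from the +1 cation: K⁺ is the bare [Ar] core; Mg⁺ still has 1 valence electron; C⁺ still has 3 valence electrons; S⁺ still has 5 valence electrons.
Core electrons are held far more tightly than valence electrons, so K tops the IE_2 order.
Valence configurations: Mg⁺ [Ne]3s¹, C⁺ [He]2s²2p¹, S⁺ [Ne]3s²3p³.
Approximate IE_2 values (kJ/mol): K 3052, Mg 1451, C 2353, S 2252.
Overall IE_2 order: Mg < S < C < K.

K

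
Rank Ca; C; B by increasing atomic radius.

Atomic radius shrinks across a period as nuclear charge pulls the same shell inward, and grows down a group as new shells are added.
Here both period and group differ, so the two effects have to be weighed against each other.
B > C: B lies to the left of C in period 2, so the across-period effect alone puts B larger.
Ca > B: both effects reinforce here, so Ca is clearly the larger of the two.
Approximate values (pm): B 85, C 75, Ca 171.
So from smallest to largest: C < B < Ca.

C < B < Ca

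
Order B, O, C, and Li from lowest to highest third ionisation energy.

B < C < O < Li

After 2 electrons have been removed, what remains? B²⁺ still has 1 valence electron; O²⁺ still has 4 valence electrons; C²⁺ still has 2 valence electrons; Li²⁺ is already 1 electron into the core.
Pulling an electron out of a noble-gas core costs far more than removing a remaining valence electron, so Li sits at the high end of IE_3.
Valence configurations: B²⁺ [He]2s¹, O²⁺ [He]2s²2p², C²⁺ [He]2s².
Approximate IE_3 values (kJ/mol): B 3660, O 5300, C 4620, Li 11815.
So the third ionization energies run B < C < O < Li.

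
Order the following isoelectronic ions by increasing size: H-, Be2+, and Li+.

Be2+ < Li+ < H-

All of these have 2 electrons, so size is governed by nuclear charge alone: the more protons, the stronger the pull on the same electron cloud, and the smaller the ion.
Nuclear charges: Be2+ (Z=4), Li+ (Z=3), H- (Z=1).
Smallest to largest: Be2+ < Li+ < H-.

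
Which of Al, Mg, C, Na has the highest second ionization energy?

Na

After 1 electron has been removed, what remains? Al⁺ still has 2 valence electrons; Mg⁺ still has 1 valence electron; C⁺ still has 3 valence electrons; Na⁺ is the bare [Ne] core.
Core electrons are held far more tightly than valence electrons, so Na tops the IE_2 order.
Valence configurations: Al⁺ [Ne]3s², Mg⁺ [Ne]3s¹, C⁺ [He]2s²2p¹.
Tabulated IE_2 (kJ/mol): Al 1817, Mg 1451, C 2353, Na 4562.
So the second ionization energies run Mg < Al < C < Na.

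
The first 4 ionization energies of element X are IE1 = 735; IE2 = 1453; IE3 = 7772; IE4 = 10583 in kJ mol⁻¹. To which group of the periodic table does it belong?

Group 2

Look for the largest jump between consecutive ionization energies: IE3/IE2 ≈ 5.3, far larger than any earlier ratio.
That jump marks the point where a core electron is being removed. So the atom has 2 valence electrons.
A main-group element with 2 valence electrons is in group 2.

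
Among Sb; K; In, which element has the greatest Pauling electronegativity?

K is in period 4, group 1; In is in period 5, group 13; Sb is in period 5, group 15.
Smaller atoms with higher effective nuclear charge are more electronegative.
These span different periods and groups, so the two trends combine.
In > K: period and group pull opposite ways; the across-period shift dominates (1.78 vs 0.82).
Sb > In: Sb lies to the right of In in period 5, so the across-period effect alone puts Sb higher.
For reference (Pauling): K 0.82, In 1.78, Sb 2.05.
The greatest Pauling electronegativity among these belongs to Sb.

Sb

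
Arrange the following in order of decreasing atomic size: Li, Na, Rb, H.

H is in period 1, group 1; Li is in period 2, group 1; Na is in period 3, group 1; Rb is in period 5, group 1.
Atomic radius shrinks across a period as nuclear charge pulls the same shell inward, and grows down a group as new shells are added.
All are in group 1, so atomic radius increases down the group.
So from largest to smallest: Rb > Na > Li > H.

Rb, Na, Li, H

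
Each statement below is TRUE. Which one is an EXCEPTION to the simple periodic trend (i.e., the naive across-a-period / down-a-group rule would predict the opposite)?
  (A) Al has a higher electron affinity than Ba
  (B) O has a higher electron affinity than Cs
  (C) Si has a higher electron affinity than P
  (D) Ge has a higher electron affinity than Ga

The general trend: electron affinity increases across a period and decreases down a group.
(A) Al (period 3, group 13) vs Ba (period 6, group 2): the stated order agrees with the simple trend.
(B) O (period 2, group 16) vs Cs (period 6, group 1): the stated order agrees with the simple trend.
(C) Si (period 3, group 14) vs P (period 3, group 15): the stated order contradicts the simple trend.
(D) Ge (period 4, group 14) vs Ga (period 4, group 13): the stated order agrees with the simple trend.
The exception is (C): adding an electron to P's half-filled 3p³ is unfavourable, so Si (3p²) has the more exothermic EA.

(C)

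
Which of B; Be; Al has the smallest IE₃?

The third ionization energy removes an electron from the +2 ion. For each element: B²⁺ still has 1 valence electron; Be²⁺ is the bare [He] core; Al²⁺ still has 1 valence electron.
Pulling an electron out of a noble-gas core costs far more than removing a remaining valence electron, so Be sits at the high end of IE_3.
Valence configurations: B²⁺ [He]2s¹, Al²⁺ [Ne]3s¹.
Tabulated IE_3 (kJ/mol): B 3660, Be 14849, Al 2745.
Putting it together, IE_3: Al < B < Be.

Al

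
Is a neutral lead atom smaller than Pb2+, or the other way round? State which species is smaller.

Forming Pb2+ removes 2 electrons from Pb. Fewer electrons for the same nuclear charge means less shielding and a higher Z_eff on the remaining electrons.
A cation is smaller than its parent atom: Pb2+ < Pb.

Pb2+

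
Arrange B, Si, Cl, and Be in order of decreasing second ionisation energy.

B > Cl > Be > Si

The second ionization energy removes an electron from the +1 ion. For each element: B⁺ still has 2 valence electrons; Si⁺ still has 3 valence electrons; Cl⁺ still has 6 valence electrons; Be⁺ still has 1 valence electron.
All are still removing valence electrons, so compare the +1 ions as you would atoms: IE_2 generally rises across a period (higher Z_eff) and falls down a group (larger shell), subject to the usual subshell exceptions.
Valence configurations: B⁺ [He]2s², Si⁺ [Ne]3s²3p¹, Cl⁺ [Ne]3s²3p⁴, Be⁺ [He]2s¹.
Approximate IE_2 values (kJ/mol): B 2427, Si 1577, Cl 2298, Be 1757.
So the second ionization energies run Si < Be < Cl < B.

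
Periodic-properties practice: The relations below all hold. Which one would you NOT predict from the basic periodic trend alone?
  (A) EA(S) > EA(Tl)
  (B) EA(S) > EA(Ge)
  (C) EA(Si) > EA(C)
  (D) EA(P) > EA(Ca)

(C)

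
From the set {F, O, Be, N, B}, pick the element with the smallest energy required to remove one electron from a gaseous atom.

Be is in period 2, group 2; B is in period 2, group 13; N is in period 2, group 15; O is in period 2, group 16; F is in period 2, group 17.
Across a period the outer electron is held more tightly (higher IE₁); down a group it sits in a higher shell, more shielded, and comes off more easily.
All lie in period 2; the across-period trend (first ionization energy increases left to right) applies, with the exception below.
Note the exception: Be has a higher first ionization energy than B, contrary to the simple trend — removing B's lone 2p electron is easier than breaking Be's filled 2s².
Note the exception: N has a higher first ionization energy than O, contrary to the simple trend — pairing an electron in O's 2p⁴ costs repulsion energy, so O ionizes more easily than half-filled N (2p³).
Approximate values (kJ/mol): Be 900, B 801, N 1402, O 1314, F 1681.
The smallest energy required to remove one electron from a gaseous atom among these belongs to B.

B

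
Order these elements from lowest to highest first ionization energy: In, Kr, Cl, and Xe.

Cl is in period 3, group 17; Kr is in period 4, group 18; In is in period 5, group 13; Xe is in period 5, group 18.
Across a period the outer electron is held more tightly (higher IE₁); down a group it sits in a higher shell, more shielded, and comes off more easily.
Here both period and group differ, so the two effects have to be weighed against each other.
Xe > In: Xe lies to the right of In in period 5, so the across-period effect alone puts Xe higher.
Cl > Xe: period and group pull opposite ways; the down-group shift dominates (1251 vs 1170 kJ/mol).
Kr > Cl: the two effects oppose for this pair; the across-period effect wins (1351 vs 1251 kJ/mol).
Approximate values (kJ/mol): Cl 1251, Kr 1351, In 558, Xe 1170.
So from lowest to highest: In < Xe < Cl < Kr.

In, Xe, Cl, Kr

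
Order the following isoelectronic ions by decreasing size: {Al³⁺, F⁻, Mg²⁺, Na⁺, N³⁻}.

N³⁻, F⁻, Na⁺, Mg²⁺, Al³⁺

All of these have 10 electrons, so size is governed by nuclear charge alone: the more protons, the stronger the pull on the same electron cloud, and the smaller the ion.
Nuclear charges: Al³⁺ (Z=13), Mg²⁺ (Z=12), Na⁺ (Z=11), F⁻ (Z=9), N³⁻ (Z=7).
Largest to smallest: N³⁻ > F⁻ > Na⁺ > Mg²⁺ > Al³⁺.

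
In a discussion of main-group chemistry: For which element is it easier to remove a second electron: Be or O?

Be

IE_2 is the cost of taking one more electron from the +1 cation: Be⁺ still has 1 valence electron; O⁺ still has 5 valence electrons.
All are still removing valence electrons, so compare the +1 ions as you would atoms: IE_2 generally rises across a period (higher Z_eff) and falls down a group (larger shell), subject to the usual subshell exceptions.
Valence configurations: Be⁺ [He]2s¹, O⁺ [He]2s²2p³.
The numbers (kJ/mol): Be 1757, O 3388.
Putting it together, IE_2: Be < O.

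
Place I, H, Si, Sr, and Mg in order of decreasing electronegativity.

H is in period 1, group 1; Mg is in period 3, group 2; Si is in period 3, group 14; Sr is in period 5, group 2; I is in period 5, group 17.
EN rises left→right (higher Z_eff, smaller atoms) and falls top→bottom (larger, more shielded atoms).
Here both period and group differ, so the two effects have to be weighed against each other.
Mg > Sr: Mg sits above Sr in group 2, so the down-group effect alone puts Mg higher.
Si > Mg: Si lies to the right of Mg in period 3, so the across-period effect alone puts Si higher.
H > Si: the two effects oppose for this pair; the down-group effect wins (2.20 vs 1.90).
I > H: period and group pull opposite ways; the across-period shift dominates (2.66 vs 2.20).
For reference (Pauling): H 2.20, Mg 1.31, Si 1.90, Sr 0.95, I 2.66.
So from highest to lowest: I > H > Si > Mg > Sr.

I, H, Si, Mg, Sr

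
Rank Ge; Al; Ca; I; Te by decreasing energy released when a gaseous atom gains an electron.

Al is in period 3, group 13; Ca is in period 4, group 2; Ge is in period 4, group 14; Te is in period 5, group 16; I is in period 5, group 17.
Electron affinity generally becomes more exothermic across a period toward the halogens and less exothermic down a group.
Here both period and group differ, so the two effects have to be weighed against each other.
Al > Ca: both effects reinforce here, so Al is clearly the higher of the two.
Ge > Al: the two effects oppose for this pair; the across-period effect wins (119 vs 42 kJ/mol).
Te > Ge: period and group pull opposite ways; the across-period shift dominates (190 vs 119 kJ/mol).
I > Te: both are in period 5; the period trend gives I the larger value.
Tabulated electron affinity (kJ/mol): Al 42, Ca 2, Ge 119, Te 190, I 295.
So from highest to lowest: I > Te > Ge > Al > Ca.

I > Te > Ge > Al > Ca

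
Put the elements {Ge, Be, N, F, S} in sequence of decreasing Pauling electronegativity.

F, N, S, Ge, Be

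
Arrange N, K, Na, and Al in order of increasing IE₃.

After 2 electrons have been removed, what remains? N²⁺ still has 3 valence electrons; K²⁺ is already 1 electron into the core; Na²⁺ is already 1 electron into the core; Al²⁺ still has 1 valence electron.
Usually core removal costs more than valence removal, but here the competition is close: a tightly held n=2 valence electron can cost more to remove than an n=3 core electron, so the actual values have to decide it.
Valence configurations: N²⁺ [He]2s²2p¹, Al²⁺ [Ne]3s¹.
The numbers (kJ/mol): N 4578, K 4420, Na 6910, Al 2745.
So the third ionization energies run Al < K < N < Na.

Al, K, N, Na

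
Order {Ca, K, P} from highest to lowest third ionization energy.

The third ionization energy removes an electron from the +2 ion. For each element: Ca²⁺ is the bare [Ar] core; K²⁺ is already 1 electron into the core; P²⁺ still has 3 valence electrons.
Breaking into a closed-shell core is much more expensive than removing a leftover valence electron — K and Ca have the largest IE_3 here.
Approximate IE_3 values (kJ/mol): Ca 4912, K 4420, P 2914.
Overall IE_3 order: P < K < Ca.

Ca > K > P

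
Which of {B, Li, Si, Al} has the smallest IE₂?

Si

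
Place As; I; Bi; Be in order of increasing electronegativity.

Be < Bi < As < I

Be is in period 2, group 2; As is in period 4, group 15; I is in period 5, group 17; Bi is in period 6, group 15.
Atoms toward the upper right of the periodic table pull bonding electrons most strongly.
These span different periods and groups, so the two trends combine.
Bi > Be: the two effects oppose for this pair; the across-period effect wins (2.02 vs 1.57).
As > Bi: they share group 15; the group trend gives As the larger value.
I > As: the two effects oppose for this pair; the across-period effect wins (2.66 vs 2.18).
Tabulated electronegativity (Pauling): Be 1.57, As 2.18, I 2.66, Bi 2.02.
So from lowest to highest: Be < Bi < As < I.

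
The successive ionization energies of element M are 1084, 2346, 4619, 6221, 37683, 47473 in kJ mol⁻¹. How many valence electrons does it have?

Look for the largest jump between consecutive ionization energies: IE5/IE4 ≈ 6.1, far larger than any earlier ratio.
That jump marks the point where a core electron is being removed. So the atom has 4 valence electrons.

4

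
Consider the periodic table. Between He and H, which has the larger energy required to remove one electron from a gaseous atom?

He

H is in period 1, group 1; He is in period 1, group 18.
Removing the outermost electron gets harder across a period and easier down a group.
All lie in period 1, so first ionization energy increases left to right.
So He has the larger energy required to remove one electron from a gaseous atom (He > H).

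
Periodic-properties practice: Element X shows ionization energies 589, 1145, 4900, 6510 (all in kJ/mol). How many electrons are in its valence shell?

2

Look for the largest jump between consecutive ionization energies: IE3/IE2 ≈ 4.3, far larger than any earlier ratio.
That jump marks the point where a core electron is being removed. So the atom has 2 valence electrons.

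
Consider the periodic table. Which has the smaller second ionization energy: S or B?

After 1 electron has been removed, what remains? S⁺ still has 5 valence electrons; B⁺ still has 2 valence electrons.
All are still removing valence electrons, so compare the +1 ions as you would atoms: IE_2 generally rises across a period (higher Z_eff) and falls down a group (larger shell), subject to the usual subshell exceptions.
Valence configurations: S⁺ [Ne]3s²3p³, B⁺ [He]2s².
The numbers (kJ/mol): S 2252, B 2427.
So the second ionization energies run S < B.

S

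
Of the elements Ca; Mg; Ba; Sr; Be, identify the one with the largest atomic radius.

Ba

Across a period the added protons contract the valence shell; down a group each new principal shell makes the atom larger.
All are in group 2, so atomic radius increases down the group.
The largest atomic radius among these belongs to Ba.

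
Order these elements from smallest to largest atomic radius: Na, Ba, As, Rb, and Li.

As < Li < Na < Ba < Rb

Li is in period 2, group 1; Na is in period 3, group 1; As is in period 4, group 15; Rb is in period 5, group 1; Ba is in period 6, group 2.
Moving right in a period, electrons are added to the same shell under a stronger nuclear pull, so atoms get smaller; moving down, a new shell is opened and atoms get larger.
Here both period and group differ, so the two effects have to be weighed against each other.
Li > As: the two effects oppose for this pair; the across-period effect wins (133 vs 121 pm).
Na > Li: they share group 1; the group trend gives Na the larger value.
Ba > Na: the two effects oppose for this pair; the down-group effect wins (196 vs 155 pm).
Rb > Ba: the two effects oppose for this pair; the across-period effect wins (210 vs 196 pm).
Approximate values (pm): Li 133, Na 155, As 121, Rb 210, Ba 196.
So from smallest to largest: As < Li < Na < Ba < Rb.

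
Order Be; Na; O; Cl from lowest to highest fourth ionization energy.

Cl < O < Na < Be

The fourth ionization energy removes an electron from the +3 ion. For each element: Be³⁺ is already 1 electron into the core; Na³⁺ is already 2 electrons into the core; O³⁺ still has 3 valence electrons; Cl³⁺ still has 4 valence electrons.
Breaking into a closed-shell core is much more expensive than removing a leftover valence electron — Na and Be have the largest IE_4 here.
Valence configurations: O³⁺ [He]2s²2p¹, Cl³⁺ [Ne]3s²3p².
Tabulated IE_4 (kJ/mol): Be 21007, Na 9543, O 7469, Cl 5159.
Putting it together, IE_4: Cl < O < Na < Be.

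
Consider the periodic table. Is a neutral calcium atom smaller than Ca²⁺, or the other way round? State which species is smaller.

Forming Ca²⁺ removes 2 electrons from Ca. Fewer electrons for the same nuclear charge means less shielding and a higher Z_eff on the remaining electrons, and for main-group metals the entire outer shell is lost.
A cation is smaller than its parent atom: Ca²⁺ < Ca.

Ca²⁺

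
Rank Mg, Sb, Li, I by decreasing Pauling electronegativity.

Li is in period 2, group 1; Mg is in period 3, group 2; Sb is in period 5, group 15; I is in period 5, group 17.
Smaller atoms with higher effective nuclear charge are more electronegative.
These span different periods and groups, so the two trends combine.
Mg > Li: the two effects oppose for this pair; the across-period effect wins (1.31 vs 0.98).
Sb > Mg: period and group pull opposite ways; the across-period shift dominates (2.05 vs 1.31).
I > Sb: both are in period 5; the period trend gives I the larger value.
For reference (Pauling): Li 0.98, Mg 1.31, Sb 2.05, I 2.66.
So from highest to lowest: I > Sb > Mg > Li.

I > Sb > Mg > Li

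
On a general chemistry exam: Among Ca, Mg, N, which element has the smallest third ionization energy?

IE_3 is the cost of taking one more electron from the +2 cation: Ca²⁺ is the bare [Ar] core; Mg²⁺ is the bare [Ne] core; N²⁺ still has 3 valence electrons.
Core electrons are held far more tightly than valence electrons, so Ca and Mg top the IE_3 order.
Approximate IE_3 values (kJ/mol): Ca 4912, Mg 7733, N 4578.
Hence IE_3: N < Ca < Mg.

N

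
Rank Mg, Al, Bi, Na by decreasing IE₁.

Mg > Bi > Al > Na

Na is in period 3, group 1; Mg is in period 3, group 2; Al is in period 3, group 13; Bi is in period 6, group 15.
Across a period the outer electron is held more tightly (higher IE₁); down a group it sits in a higher shell, more shielded, and comes off more easily.
These span different periods and groups, so the two trends combine.
Al > Na: both are in period 3; the period trend gives Al the larger value.
Bi > Al: the two effects oppose for this pair; the across-period effect wins (703 vs 578 kJ/mol).
Mg > Bi: the two effects oppose for this pair; the down-group effect wins (738 vs 703 kJ/mol).
Note the exception: Mg has a higher first ionization energy than Al, contrary to the simple trend — Al's single 3p electron is easier to remove than one from Mg's filled 3s².
Approximate values (kJ/mol): Na 496, Mg 738, Al 578, Bi 703.
So from highest to lowest: Mg > Bi > Al > Na.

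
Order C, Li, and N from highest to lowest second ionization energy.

Li > N > C

The second ionization energy removes an electron from the +1 ion. For each element: C⁺ still has 3 valence electrons; Li⁺ is the bare [He] core; N⁺ still has 4 valence electrons.
Core electrons are held far more tightly than valence electrons, so Li tops the IE_2 order.
Valence configurations: C⁺ [He]2s²2p¹, N⁺ [He]2s²2p².
The numbers (kJ/mol): C 2353, Li 7298, N 2856.
Overall IE_2 order: C < N < Li.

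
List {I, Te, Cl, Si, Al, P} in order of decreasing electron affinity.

Cl > I > Te > Si > P > Al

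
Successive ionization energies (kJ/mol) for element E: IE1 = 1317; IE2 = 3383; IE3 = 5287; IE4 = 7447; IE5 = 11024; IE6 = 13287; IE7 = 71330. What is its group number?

Look for the largest jump between consecutive ionization energies: IE7/IE6 ≈ 5.4, far larger than any earlier ratio.
That jump marks the point where a core electron is being removed. So the atom has 6 valence electrons.
A main-group element with 6 valence electrons is in group 16.

Group 16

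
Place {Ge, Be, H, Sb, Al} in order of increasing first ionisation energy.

H is in period 1, group 1; Be is in period 2, group 2; Al is in period 3, group 13; Ge is in period 4, group 14; Sb is in period 5, group 15.
Removing the outermost electron gets harder across a period and easier down a group.
A diagonal step moves right (one effect) and down (the opposite effect) at once.
Ge > Al: the two effects oppose for this pair; the across-period effect wins (762 vs 578 kJ/mol).
Sb > Ge: the two effects oppose for this pair; the across-period effect wins (831 vs 762 kJ/mol).
Be > Sb: period and group pull opposite ways; the down-group shift dominates (900 vs 831 kJ/mol).
H > Be: period and group pull opposite ways; the down-group shift dominates (1312 vs 900 kJ/mol).
Approximate values (kJ/mol): H 1312, Be 900, Al 578, Ge 762, Sb 831.
So from lowest to highest: Al < Ge < Sb < Be < H.

Al, Ge, Sb, Be, H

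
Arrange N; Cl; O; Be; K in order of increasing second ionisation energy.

Be < Cl < N < K < O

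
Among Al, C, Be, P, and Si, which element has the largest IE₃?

Be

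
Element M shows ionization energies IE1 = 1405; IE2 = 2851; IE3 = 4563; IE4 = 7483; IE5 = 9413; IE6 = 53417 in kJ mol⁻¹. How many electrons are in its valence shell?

Look for the largest jump between consecutive ionization energies: IE6/IE5 ≈ 5.7, far larger than any earlier ratio.
That jump marks the point where a core electron is being removed. So the atom has 5 valence electrons.

5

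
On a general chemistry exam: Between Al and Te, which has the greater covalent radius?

Te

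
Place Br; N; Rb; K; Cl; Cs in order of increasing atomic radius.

N < Cl < Br < K < Rb < Cs

N is in period 2, group 15; Cl is in period 3, group 17; K is in period 4, group 1; Br is in period 4, group 17; Rb is in period 5, group 1; Cs is in period 6, group 1.
Radius decreases left→right (rising Z_eff, same n) and increases top→bottom (higher n).
Neither a single period nor a single group — weigh both effects.
Cl > N: the two effects oppose for this pair; the down-group effect wins (99 vs 71 pm).
Br > Cl: they share group 17; the group trend gives Br the larger value.
K > Br: both are in period 4; the period trend gives K the larger value.
Rb > K: Rb sits below K in group 1, so the down-group effect alone puts Rb larger.
Cs > Rb: they share group 1; the group trend gives Cs the larger value.
Approximate values (pm): N 71, Cl 99, K 196, Br 114, Rb 210, Cs 232.
So from smallest to largest: N < Cl < Br < K < Rb < Cs.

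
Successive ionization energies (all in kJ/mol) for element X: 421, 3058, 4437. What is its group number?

Group 1

Look for the largest jump between consecutive ionization energies: IE2/IE1 ≈ 7.3, far larger than any earlier ratio.
That jump marks the point where a core electron is being removed. So the atom has 1 valence electron.
A main-group element with 1 valence electron is in group 1.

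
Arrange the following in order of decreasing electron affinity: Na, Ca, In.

Na is in period 3, group 1; Ca is in period 4, group 2; In is in period 5, group 13.
Atoms with high Z_eff and room in the valence shell (especially the halogens) have the most exothermic electron affinities.
A diagonal step moves right (one effect) and down (the opposite effect) at once.
In > Ca: period and group pull opposite ways; the across-period shift dominates (29 vs 2 kJ/mol).
Na > In: period and group pull opposite ways; the down-group shift dominates (53 vs 29 kJ/mol).
For reference (kJ/mol): Na 53, Ca 2, In 29.
So from highest to lowest: Na > In > Ca.

Na > In > Ca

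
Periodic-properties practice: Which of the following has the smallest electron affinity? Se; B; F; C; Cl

B

B is in period 2, group 13; C is in period 2, group 14; F is in period 2, group 17; Cl is in period 3, group 17; Se is in period 4, group 16.
Electron affinity generally becomes more exothermic across a period toward the halogens and less exothermic down a group.
Here both period and group differ, so the two effects have to be weighed against each other.
C > B: both are in period 2; the period trend gives C the larger value.
Se > C: period and group pull opposite ways; the across-period shift dominates (195 vs 122 kJ/mol).
F > Se: both effects reinforce here, so F is clearly the higher of the two.
Cl > F: this pair runs against the simple trend — see the exception note.
Note the exception: Cl has a higher electron affinity than F, contrary to the simple trend — F's small 2p subshell makes the incoming electron feel strong e⁻–e⁻ repulsion, so Cl actually releases more energy on gaining an electron.
Approximate values (kJ/mol): B 27, C 122, F 328, Cl 349, Se 195.
The smallest electron affinity among these belongs to B.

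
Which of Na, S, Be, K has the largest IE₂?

Na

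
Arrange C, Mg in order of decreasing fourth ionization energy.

Mg > C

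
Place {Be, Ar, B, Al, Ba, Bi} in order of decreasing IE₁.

Be is in period 2, group 2; B is in period 2, group 13; Al is in period 3, group 13; Ar is in period 3, group 18; Ba is in period 6, group 2; Bi is in period 6, group 15.
Removing the outermost electron gets harder across a period and easier down a group.
Here both period and group differ, so the two effects have to be weighed against each other.
Al > Ba: relative to Ba, both the across-period and down-group shifts push Al's first ionization energy up.
Bi > Al: the two effects oppose for this pair; the across-period effect wins (703 vs 578 kJ/mol).
B > Bi: period and group pull opposite ways; the down-group shift dominates (801 vs 703 kJ/mol).
Be > B: this pair runs against the simple trend — see the exception note.
Ar > Be: period and group pull opposite ways; the across-period shift dominates (1521 vs 900 kJ/mol).
Note the exception: Be has a higher first ionization energy than B, contrary to the simple trend — removing B's lone 2p electron is easier than breaking Be's filled 2s².
For reference (kJ/mol): Be 900, B 801, Al 578, Ar 1521, Ba 503, Bi 703.
So from highest to lowest: Ar > Be > B > Bi > Al > Ba.

Ar, Be, B, Bi, Al, Ba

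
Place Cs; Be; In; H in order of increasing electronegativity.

H is in period 1, group 1; Be is in period 2, group 2; In is in period 5, group 13; Cs is in period 6, group 1.
EN rises left→right (higher Z_eff, smaller atoms) and falls top→bottom (larger, more shielded atoms).
Neither a single period nor a single group — weigh both effects.
Be > Cs: both effects reinforce here, so Be is clearly the higher of the two.
In > Be: period and group pull opposite ways; the across-period shift dominates (1.78 vs 1.57).
H > In: period and group pull opposite ways; the down-group shift dominates (2.20 vs 1.78).
For reference (Pauling): H 2.20, Be 1.57, In 1.78, Cs 0.79.
So from lowest to highest: Cs < Be < In < H.

Cs < Be < In < H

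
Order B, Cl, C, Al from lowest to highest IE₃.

Al < B < Cl < C

After 2 electrons have been removed, what remains? B²⁺ still has 1 valence electron; Cl²⁺ still has 5 valence electrons; C²⁺ still has 2 valence electrons; Al²⁺ still has 1 valence electron.
All are still removing valence electrons, so compare the +2 ions as you would atoms: IE_3 generally rises across a period (higher Z_eff) and falls down a group (larger shell), subject to the usual subshell exceptions.
Valence configurations: B²⁺ [He]2s¹, Cl²⁺ [Ne]3s²3p³, C²⁺ [He]2s², Al²⁺ [Ne]3s¹.
Tabulated IE_3 (kJ/mol): B 3660, Cl 3822, C 4620, Al 2745.
Hence IE_3: Al < B < Cl < C.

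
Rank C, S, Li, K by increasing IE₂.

IE_2 is the cost of taking one more electron from the +1 cation: C⁺ still has 3 valence electrons; S⁺ still has 5 valence electrons; Li⁺ is the bare [He] core; K⁺ is the bare [Ar] core.
Core electrons are held far more tightly than valence electrons, so K and Li top the IE_2 order.
Valence configurations: C⁺ [He]2s²2p¹, S⁺ [Ne]3s²3p³.
The numbers (kJ/mol): C 2353, S 2252, Li 7298, K 3052.
So the second ionization energies run S < C < K < Li.

S < C < K < Li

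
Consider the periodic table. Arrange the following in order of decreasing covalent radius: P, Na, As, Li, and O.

Na > Li > As > P > O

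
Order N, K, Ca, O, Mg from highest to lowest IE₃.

Mg, O, Ca, N, K

After 2 electrons have been removed, what remains? N²⁺ still has 3 valence electrons; K²⁺ is already 1 electron into the core; Ca²⁺ is the bare [Ar] core; O²⁺ still has 4 valence electrons; Mg²⁺ is the bare [Ne] core.
Usually core removal costs more than valence removal, but here the competition is close: a tightly held n=2 valence electron can cost more to remove than an n=3 core electron, so the actual values have to decide it.
Valence configurations: N²⁺ [He]2s²2p¹, O²⁺ [He]2s²2p².
Approximate IE_3 values (kJ/mol): N 4578, K 4420, Ca 4912, O 5300, Mg 7733.
Hence IE_3: K < N < Ca < O < Mg.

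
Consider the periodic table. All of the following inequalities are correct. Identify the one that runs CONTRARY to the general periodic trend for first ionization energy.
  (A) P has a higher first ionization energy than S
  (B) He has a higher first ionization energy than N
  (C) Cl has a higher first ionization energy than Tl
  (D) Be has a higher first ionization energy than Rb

The general trend: first ionization energy increases across a period and decreases down a group.
(A) P (period 3, group 15) vs S (period 3, group 16): the stated order contradicts the simple trend.
(B) He (period 1, group 18) vs N (period 2, group 15): the stated order agrees with the simple trend.
(C) Cl (period 3, group 17) vs Tl (period 6, group 13): the stated order agrees with the simple trend.
(D) Be (period 2, group 2) vs Rb (period 5, group 1): the stated order agrees with the simple trend.
The exception is (A): S (3p⁴) ionizes more easily than half-filled P (3p³) because the paired 3p electron in S is pushed out by e⁻–e⁻ repulsion.

(A)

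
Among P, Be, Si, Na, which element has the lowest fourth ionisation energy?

IE_4 is the cost of taking one more electron from the +3 cation: P³⁺ still has 2 valence electrons; Be³⁺ is already 1 electron into the core; Si³⁺ still has 1 valence electron; Na³⁺ is already 2 electrons into the core.
Breaking into a closed-shell core is much more expensive than removing a leftover valence electron — Na and Be have the largest IE_4 here.
Valence configurations: P³⁺ [Ne]3s², Si³⁺ [Ne]3s¹.
The numbers (kJ/mol): P 4964, Be 21007, Si 4356, Na 9543.
Putting it together, IE_4: Si < P < Na < Be.

Si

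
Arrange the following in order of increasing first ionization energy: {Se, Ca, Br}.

Ca, Se, Br

First ionization energy rises across a period (greater Z_eff holds electrons more tightly) and falls down a group (valence electrons are farther from the nucleus).
All lie in period 4, so first ionization energy increases left to right.
So from lowest to highest: Ca < Se < Br.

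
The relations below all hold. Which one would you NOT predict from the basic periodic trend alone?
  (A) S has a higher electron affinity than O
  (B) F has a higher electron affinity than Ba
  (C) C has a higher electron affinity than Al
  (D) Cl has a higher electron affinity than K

(A)

The general trend: electron affinity increases across a period and decreases down a group.
(A) S (period 3, group 16) vs O (period 2, group 16): the stated order contradicts the simple trend.
(B) F (period 2, group 17) vs Ba (period 6, group 2): the stated order agrees with the simple trend.
(C) C (period 2, group 14) vs Al (period 3, group 13): the stated order agrees with the simple trend.
(D) Cl (period 3, group 17) vs K (period 4, group 1): the stated order agrees with the simple trend.
The exception is (A): the compact 2p subshell of O repels the added electron more than S's larger 3p does.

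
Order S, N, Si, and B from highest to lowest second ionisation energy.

N > B > S > Si

Consider each +1 ion: S⁺ still has 5 valence electrons; N⁺ still has 4 valence electrons; Si⁺ still has 3 valence electrons; B⁺ still has 2 valence electrons.
All are still removing valence electrons, so compare the +1 ions as you would atoms: IE_2 generally rises across a period (higher Z_eff) and falls down a group (larger shell), subject to the usual subshell exceptions.
Valence configurations: S⁺ [Ne]3s²3p³, N⁺ [He]2s²2p², Si⁺ [Ne]3s²3p¹, B⁺ [He]2s².
Tabulated IE_2 (kJ/mol): S 2252, N 2856, Si 1577, B 2427.
Hence IE_2: Si < S < B < N.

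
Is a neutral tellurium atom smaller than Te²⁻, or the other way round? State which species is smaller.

Forming Te²⁻ adds 2 electrons to Te. More electron–electron repulsion in the same shell, with unchanged nuclear charge, lets the cloud expand.
An anion is larger than its parent atom: Te²⁻ > Te.

Te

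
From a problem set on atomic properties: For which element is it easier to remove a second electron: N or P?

P

Consider each +1 ion: N⁺ still has 4 valence electrons; P⁺ still has 4 valence electrons.
All are still removing valence electrons, so compare the +1 ions as you would atoms: IE_2 generally rises across a period (higher Z_eff) and falls down a group (larger shell), subject to the usual subshell exceptions.
Valence configurations: N⁺ [He]2s²2p², P⁺ [Ne]3s²3p².
Approximate IE_2 values (kJ/mol): N 2856, P 1907.
So the second ionization energies run P < N.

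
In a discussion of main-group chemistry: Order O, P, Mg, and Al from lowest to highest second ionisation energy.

IE_2 is the cost of taking one more electron from the +1 cation: O⁺ still has 5 valence electrons; P⁺ still has 4 valence electrons; Mg⁺ still has 1 valence electron; Al⁺ still has 2 valence electrons.
All are still removing valence electrons, so compare the +1 ions as you would atoms: IE_2 generally rises across a period (higher Z_eff) and falls down a group (larger shell), subject to the usual subshell exceptions.
Valence configurations: O⁺ [He]2s²2p³, P⁺ [Ne]3s²3p², Mg⁺ [Ne]3s¹, Al⁺ [Ne]3s².
Approximate IE_2 values (kJ/mol): O 3388, P 1907, Mg 1451, Al 1817.
So the second ionization energies run Mg < Al < P < O.

Mg < Al < P < O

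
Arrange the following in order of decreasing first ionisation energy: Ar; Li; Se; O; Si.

Li is in period 2, group 1; O is in period 2, group 16; Si is in period 3, group 14; Ar is in period 3, group 18; Se is in period 4, group 16.
Removing the outermost electron gets harder across a period and easier down a group.
Neither a single period nor a single group — weigh both effects.
Si > Li: period and group pull opposite ways; the across-period shift dominates (786 vs 520 kJ/mol).
Se > Si: period and group pull opposite ways; the across-period shift dominates (941 vs 786 kJ/mol).
O > Se: they share group 16; the group trend gives O the larger value.
Ar > O: the two effects oppose for this pair; the across-period effect wins (1521 vs 1314 kJ/mol).
For reference (kJ/mol): Li 520, O 1314, Si 786, Ar 1521, Se 941.
So from highest to lowest: Ar > O > Se > Si > Li.

Ar, O, Se, Si, Li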